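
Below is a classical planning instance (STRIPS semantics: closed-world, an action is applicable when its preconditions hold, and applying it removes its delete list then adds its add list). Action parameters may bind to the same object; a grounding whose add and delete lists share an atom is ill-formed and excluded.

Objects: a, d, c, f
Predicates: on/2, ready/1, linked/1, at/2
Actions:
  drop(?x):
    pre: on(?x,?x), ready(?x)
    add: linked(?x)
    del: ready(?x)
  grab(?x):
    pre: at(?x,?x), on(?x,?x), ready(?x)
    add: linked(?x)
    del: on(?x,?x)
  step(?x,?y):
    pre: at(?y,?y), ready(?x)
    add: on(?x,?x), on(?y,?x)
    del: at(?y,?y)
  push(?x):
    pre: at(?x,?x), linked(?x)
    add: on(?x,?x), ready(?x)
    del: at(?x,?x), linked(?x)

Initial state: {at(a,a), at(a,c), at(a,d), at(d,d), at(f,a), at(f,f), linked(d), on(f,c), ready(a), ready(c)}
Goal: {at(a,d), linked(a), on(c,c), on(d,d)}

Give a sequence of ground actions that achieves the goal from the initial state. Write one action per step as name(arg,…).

step(a,a); drop(a); step(c,f); push(d)

1. step(a,a)  →  {at(a,c), at(a,d), at(d,d), at(f,a), at(f,f), linked(d), on(a,a), on(f,c), ready(a), ready(c)}
2. drop(a)  →  {at(a,c), at(a,d), at(d,d), at(f,a), at(f,f), linked(a), linked(d), on(a,a), on(f,c), ready(c)}
3. step(c,f)  →  {at(a,c), at(a,d), at(d,d), at(f,a), linked(a), linked(d), on(a,a), on(c,c), on(f,c), ready(c)}
4. push(d)  →  {at(a,c), at(a,d), at(f,a), linked(a), on(a,a), on(c,c), on(d,d), on(f,c), ready(c), ready(d)}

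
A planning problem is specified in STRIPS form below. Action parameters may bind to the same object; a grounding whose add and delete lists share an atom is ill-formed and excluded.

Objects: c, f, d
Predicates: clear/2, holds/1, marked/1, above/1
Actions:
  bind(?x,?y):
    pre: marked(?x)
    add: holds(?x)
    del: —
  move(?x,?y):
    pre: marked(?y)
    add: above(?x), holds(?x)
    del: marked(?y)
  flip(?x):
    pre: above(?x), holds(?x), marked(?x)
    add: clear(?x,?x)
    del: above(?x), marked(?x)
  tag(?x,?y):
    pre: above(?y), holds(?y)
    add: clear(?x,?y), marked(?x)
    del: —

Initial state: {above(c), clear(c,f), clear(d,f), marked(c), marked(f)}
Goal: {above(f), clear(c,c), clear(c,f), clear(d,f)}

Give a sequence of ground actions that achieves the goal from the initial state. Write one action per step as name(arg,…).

1. bind(c,c)  →  {above(c), clear(c,f), clear(d,f), holds(c), marked(c), marked(f)}
2. move(f,c)  →  {above(c), above(f), clear(c,f), clear(d,f), holds(c), holds(f), marked(f)}
3. tag(c,c)  →  {above(c), above(f), clear(c,c), clear(c,f), clear(d,f), holds(c), holds(f), marked(c), marked(f)}

bind(c,c); move(f,c); tag(c,c)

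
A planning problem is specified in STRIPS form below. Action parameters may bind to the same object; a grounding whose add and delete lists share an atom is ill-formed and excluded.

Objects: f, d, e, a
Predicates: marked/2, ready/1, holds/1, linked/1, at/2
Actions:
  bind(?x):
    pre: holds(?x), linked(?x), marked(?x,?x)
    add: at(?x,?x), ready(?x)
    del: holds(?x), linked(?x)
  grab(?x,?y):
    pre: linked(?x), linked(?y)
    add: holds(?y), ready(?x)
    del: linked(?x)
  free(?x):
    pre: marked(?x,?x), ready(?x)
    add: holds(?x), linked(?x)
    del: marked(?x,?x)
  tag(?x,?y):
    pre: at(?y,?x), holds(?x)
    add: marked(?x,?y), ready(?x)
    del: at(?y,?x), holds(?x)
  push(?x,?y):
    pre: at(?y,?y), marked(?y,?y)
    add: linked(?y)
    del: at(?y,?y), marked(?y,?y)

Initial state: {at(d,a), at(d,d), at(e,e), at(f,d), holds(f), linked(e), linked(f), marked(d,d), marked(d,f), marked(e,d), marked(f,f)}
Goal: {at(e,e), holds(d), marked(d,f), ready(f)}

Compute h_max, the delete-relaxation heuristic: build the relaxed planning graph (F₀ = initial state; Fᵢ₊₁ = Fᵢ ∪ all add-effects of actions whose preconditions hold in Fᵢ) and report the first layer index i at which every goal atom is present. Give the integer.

F0 = init (11 atoms)
F1 = F0 ∪ {at(f,f), holds(e), linked(d), ready(e), ready(f)}  (16 atoms)
F2 = F1 ∪ {holds(d), marked(e,e), ready(d)}  (19 atoms)
goal ⊆ F2  ⇒  h_max = 2

2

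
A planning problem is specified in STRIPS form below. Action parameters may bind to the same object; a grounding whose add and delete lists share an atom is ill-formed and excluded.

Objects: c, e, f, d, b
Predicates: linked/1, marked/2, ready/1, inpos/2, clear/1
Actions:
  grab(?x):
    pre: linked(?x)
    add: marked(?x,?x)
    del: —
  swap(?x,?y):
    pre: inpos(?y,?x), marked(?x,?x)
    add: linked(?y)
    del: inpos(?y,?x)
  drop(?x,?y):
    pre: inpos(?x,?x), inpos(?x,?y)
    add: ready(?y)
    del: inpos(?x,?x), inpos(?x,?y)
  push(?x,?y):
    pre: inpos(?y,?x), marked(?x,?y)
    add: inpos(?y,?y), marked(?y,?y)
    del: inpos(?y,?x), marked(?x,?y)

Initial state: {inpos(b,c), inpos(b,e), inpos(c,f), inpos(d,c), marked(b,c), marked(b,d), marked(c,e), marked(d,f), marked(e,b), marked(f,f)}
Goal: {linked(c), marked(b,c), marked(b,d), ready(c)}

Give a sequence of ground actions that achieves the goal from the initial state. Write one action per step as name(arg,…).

swap(f,c); push(e,b); drop(b,c)

1. swap(f,c)  →  {inpos(b,c), inpos(b,e), inpos(d,c), linked(c), marked(b,c), marked(b,d), marked(c,e), marked(d,f), marked(e,b), marked(f,f)}
2. push(e,b)  →  {inpos(b,b), inpos(b,c), inpos(d,c), linked(c), marked(b,b), marked(b,c), marked(b,d), marked(c,e), marked(d,f), marked(f,f)}
3. drop(b,c)  →  {inpos(d,c), linked(c), marked(b,b), marked(b,c), marked(b,d), marked(c,e), marked(d,f), marked(f,f), ready(c)}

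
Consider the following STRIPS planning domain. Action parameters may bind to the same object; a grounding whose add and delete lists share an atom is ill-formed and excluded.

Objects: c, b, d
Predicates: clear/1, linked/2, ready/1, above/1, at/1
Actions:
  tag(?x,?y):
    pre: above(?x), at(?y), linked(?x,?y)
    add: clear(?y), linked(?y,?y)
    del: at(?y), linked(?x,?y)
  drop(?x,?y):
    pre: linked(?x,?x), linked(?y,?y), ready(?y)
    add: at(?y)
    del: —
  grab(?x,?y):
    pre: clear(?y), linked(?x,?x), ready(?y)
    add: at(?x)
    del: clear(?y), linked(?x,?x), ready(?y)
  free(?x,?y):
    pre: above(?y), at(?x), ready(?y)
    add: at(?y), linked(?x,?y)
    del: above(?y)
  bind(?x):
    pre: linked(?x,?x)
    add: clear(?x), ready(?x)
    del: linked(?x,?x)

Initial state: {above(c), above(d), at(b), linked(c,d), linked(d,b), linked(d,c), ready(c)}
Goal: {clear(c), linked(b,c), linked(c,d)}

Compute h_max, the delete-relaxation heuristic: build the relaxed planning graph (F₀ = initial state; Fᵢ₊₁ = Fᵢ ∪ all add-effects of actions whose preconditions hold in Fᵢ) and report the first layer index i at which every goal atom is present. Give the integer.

2

F0 = init (7 atoms)
F1 = F0 ∪ {at(c), clear(b), linked(b,b), linked(b,c)}  (11 atoms)
F2 = F1 ∪ {clear(c), linked(c,c), ready(b)}  (14 atoms)
goal ⊆ F2  ⇒  h_max = 2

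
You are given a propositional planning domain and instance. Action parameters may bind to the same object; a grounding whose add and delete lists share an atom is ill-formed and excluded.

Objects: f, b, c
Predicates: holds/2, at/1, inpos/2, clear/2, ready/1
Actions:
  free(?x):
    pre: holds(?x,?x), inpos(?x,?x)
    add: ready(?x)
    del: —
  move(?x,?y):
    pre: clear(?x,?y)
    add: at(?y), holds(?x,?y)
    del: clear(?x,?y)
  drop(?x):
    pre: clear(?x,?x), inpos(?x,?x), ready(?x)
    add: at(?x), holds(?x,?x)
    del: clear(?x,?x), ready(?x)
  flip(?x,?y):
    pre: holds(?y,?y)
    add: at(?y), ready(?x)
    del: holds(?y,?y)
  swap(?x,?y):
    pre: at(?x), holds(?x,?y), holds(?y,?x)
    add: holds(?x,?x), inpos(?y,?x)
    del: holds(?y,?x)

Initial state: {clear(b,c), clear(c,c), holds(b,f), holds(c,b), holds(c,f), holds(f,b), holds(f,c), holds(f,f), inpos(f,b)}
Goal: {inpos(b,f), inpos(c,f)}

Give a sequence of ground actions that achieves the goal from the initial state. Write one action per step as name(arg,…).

1. flip(f,f)  →  {at(f), clear(b,c), clear(c,c), holds(b,f), holds(c,b), holds(c,f), holds(f,b), holds(f,c), inpos(f,b), ready(f)}
2. swap(f,b)  →  {at(f), clear(b,c), clear(c,c), holds(c,b), holds(c,f), holds(f,b), holds(f,c), holds(f,f), inpos(b,f), inpos(f,b), ready(f)}
3. swap(f,c)  →  {at(f), clear(b,c), clear(c,c), holds(c,b), holds(f,b), holds(f,c), holds(f,f), inpos(b,f), inpos(c,f), inpos(f,b), ready(f)}

flip(f,f); swap(f,b); swap(f,c)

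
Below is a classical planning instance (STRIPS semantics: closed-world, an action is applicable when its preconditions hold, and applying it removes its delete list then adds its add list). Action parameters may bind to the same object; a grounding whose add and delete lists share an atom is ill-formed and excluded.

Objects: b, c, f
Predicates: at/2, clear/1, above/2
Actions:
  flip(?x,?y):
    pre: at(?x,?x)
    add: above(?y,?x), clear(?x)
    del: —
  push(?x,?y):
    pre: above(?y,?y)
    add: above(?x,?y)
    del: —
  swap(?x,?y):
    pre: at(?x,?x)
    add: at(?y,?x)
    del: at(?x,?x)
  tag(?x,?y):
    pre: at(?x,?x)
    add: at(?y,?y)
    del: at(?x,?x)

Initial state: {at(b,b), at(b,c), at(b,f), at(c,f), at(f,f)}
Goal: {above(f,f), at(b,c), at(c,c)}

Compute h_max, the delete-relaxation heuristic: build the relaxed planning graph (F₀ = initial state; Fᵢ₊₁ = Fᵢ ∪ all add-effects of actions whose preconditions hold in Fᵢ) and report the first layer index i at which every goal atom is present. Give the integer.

1

F0 = init (5 atoms)
F1 = F0 ∪ {above(b,b), above(b,f), above(c,b), above(c,f), above(f,b), above(f,f), at(c,b), at(c,c), at(f,b), clear(b), clear(f)}  (16 atoms)
goal ⊆ F1  ⇒  h_max = 1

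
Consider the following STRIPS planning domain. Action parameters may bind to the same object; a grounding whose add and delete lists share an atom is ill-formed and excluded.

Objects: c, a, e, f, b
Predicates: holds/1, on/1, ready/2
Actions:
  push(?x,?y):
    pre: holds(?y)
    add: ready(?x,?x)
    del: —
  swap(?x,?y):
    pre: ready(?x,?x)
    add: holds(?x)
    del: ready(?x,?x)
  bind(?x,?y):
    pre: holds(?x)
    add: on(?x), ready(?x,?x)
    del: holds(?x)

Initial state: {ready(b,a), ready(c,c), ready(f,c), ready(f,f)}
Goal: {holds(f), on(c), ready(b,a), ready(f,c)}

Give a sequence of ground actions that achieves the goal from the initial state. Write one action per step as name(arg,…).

1. swap(c,c)  →  {holds(c), ready(b,a), ready(f,c), ready(f,f)}
2. swap(f,c)  →  {holds(c), holds(f), ready(b,a), ready(f,c)}
3. bind(c,c)  →  {holds(f), on(c), ready(b,a), ready(c,c), ready(f,c)}

swap(c,c); swap(f,c); bind(c,c)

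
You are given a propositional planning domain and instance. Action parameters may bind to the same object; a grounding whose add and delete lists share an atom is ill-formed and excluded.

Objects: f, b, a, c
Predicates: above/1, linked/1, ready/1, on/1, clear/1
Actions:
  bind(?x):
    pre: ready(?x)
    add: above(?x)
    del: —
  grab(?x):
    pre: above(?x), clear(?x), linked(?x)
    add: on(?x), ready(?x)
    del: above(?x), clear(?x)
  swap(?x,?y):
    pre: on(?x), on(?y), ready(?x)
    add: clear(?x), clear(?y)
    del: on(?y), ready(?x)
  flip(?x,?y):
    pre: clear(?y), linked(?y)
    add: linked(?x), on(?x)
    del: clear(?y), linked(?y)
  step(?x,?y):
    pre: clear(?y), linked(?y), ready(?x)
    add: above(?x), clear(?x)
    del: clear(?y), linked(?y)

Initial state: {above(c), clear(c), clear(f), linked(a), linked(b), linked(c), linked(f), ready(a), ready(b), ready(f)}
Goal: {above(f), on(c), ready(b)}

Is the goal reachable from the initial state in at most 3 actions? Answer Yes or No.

Yes

1. bind(f)  →  {above(c), above(f), clear(c), clear(f), linked(a), linked(b), linked(c), linked(f), ready(a), ready(b), ready(f)}
2. grab(c)  →  {above(f), clear(f), linked(a), linked(b), linked(c), linked(f), on(c), ready(a), ready(b), ready(c), ready(f)}
optimal plan length = 2; 2 ≤ 3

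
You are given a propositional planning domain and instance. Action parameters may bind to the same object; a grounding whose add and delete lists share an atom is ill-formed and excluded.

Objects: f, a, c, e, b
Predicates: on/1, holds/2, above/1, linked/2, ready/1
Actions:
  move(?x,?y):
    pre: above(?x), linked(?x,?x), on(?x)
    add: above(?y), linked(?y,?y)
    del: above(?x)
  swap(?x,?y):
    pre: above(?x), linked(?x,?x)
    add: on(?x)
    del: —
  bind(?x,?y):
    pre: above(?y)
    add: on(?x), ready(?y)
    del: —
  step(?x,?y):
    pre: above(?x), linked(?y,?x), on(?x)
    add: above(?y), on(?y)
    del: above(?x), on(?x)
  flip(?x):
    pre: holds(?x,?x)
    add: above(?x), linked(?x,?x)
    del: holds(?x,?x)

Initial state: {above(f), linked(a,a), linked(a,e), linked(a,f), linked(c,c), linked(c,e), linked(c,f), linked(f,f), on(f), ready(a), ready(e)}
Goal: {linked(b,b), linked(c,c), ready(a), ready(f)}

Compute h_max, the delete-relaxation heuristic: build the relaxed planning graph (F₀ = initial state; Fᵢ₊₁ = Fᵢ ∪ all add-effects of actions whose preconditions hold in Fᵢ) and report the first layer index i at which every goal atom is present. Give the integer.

F0 = init (11 atoms)
F1 = F0 ∪ {above(a), above(b), above(c), above(e), linked(b,b), linked(e,e), on(a), on(b), on(c), on(e), ready(f)}  (22 atoms)
goal ⊆ F1  ⇒  h_max = 1

1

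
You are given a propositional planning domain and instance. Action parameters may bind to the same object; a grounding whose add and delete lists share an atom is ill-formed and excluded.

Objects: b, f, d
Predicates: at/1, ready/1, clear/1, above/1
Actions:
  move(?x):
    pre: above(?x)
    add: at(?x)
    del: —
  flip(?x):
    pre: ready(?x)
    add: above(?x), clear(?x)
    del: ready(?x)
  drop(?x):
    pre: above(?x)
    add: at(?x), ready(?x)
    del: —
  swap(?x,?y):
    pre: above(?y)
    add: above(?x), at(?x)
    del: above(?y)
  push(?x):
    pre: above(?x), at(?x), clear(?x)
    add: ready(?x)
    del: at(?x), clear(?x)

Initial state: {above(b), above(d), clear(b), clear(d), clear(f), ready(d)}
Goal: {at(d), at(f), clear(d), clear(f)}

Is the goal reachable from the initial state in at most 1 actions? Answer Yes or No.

No

1. move(d)  →  {above(b), above(d), at(d), clear(b), clear(d), clear(f), ready(d)}
2. swap(f,b)  →  {above(d), above(f), at(d), at(f), clear(b), clear(d), clear(f), ready(d)}
optimal plan length = 2; 2 > 1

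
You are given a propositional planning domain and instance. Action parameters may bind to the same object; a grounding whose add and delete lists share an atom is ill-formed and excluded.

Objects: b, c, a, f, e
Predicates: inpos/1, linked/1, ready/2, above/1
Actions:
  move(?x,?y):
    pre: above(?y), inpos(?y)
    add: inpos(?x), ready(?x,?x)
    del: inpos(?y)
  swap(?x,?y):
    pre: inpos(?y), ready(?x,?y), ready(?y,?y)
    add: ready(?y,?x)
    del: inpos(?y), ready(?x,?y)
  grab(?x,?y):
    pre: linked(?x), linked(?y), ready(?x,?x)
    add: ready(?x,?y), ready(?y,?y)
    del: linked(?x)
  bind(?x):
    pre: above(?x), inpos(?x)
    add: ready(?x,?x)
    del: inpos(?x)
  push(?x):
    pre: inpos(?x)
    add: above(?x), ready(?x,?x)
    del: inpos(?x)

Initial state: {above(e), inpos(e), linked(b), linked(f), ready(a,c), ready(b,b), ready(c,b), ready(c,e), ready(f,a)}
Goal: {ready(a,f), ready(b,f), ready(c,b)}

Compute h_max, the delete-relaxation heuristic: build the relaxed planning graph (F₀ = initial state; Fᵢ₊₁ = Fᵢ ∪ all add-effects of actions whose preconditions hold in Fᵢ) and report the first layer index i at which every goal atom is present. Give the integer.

2

F0 = init (9 atoms)
F1 = F0 ∪ {inpos(a), inpos(b), inpos(c), inpos(f), ready(a,a), ready(b,f), ready(c,c), ready(e,e), ready(f,f)}  (18 atoms)
F2 = F1 ∪ {above(a), above(b), above(c), above(f), ready(a,f), ready(b,c), ready(c,a), ready(e,c), ready(f,b)}  (27 atoms)
goal ⊆ F2  ⇒  h_max = 2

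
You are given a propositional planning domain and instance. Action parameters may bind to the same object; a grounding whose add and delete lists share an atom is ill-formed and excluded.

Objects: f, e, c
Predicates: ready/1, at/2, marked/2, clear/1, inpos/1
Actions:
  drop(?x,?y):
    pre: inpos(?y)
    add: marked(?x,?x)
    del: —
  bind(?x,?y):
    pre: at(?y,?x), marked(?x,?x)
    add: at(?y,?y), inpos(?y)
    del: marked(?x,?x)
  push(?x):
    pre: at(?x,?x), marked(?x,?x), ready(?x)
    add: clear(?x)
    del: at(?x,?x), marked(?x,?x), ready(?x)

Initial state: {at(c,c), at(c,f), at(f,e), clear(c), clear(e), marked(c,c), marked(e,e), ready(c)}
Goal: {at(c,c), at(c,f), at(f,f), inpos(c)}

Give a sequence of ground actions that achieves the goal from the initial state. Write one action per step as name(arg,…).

1. bind(e,f)  →  {at(c,c), at(c,f), at(f,e), at(f,f), clear(c), clear(e), inpos(f), marked(c,c), ready(c)}
2. bind(c,c)  →  {at(c,c), at(c,f), at(f,e), at(f,f), clear(c), clear(e), inpos(c), inpos(f), ready(c)}

bind(e,f); bind(c,c)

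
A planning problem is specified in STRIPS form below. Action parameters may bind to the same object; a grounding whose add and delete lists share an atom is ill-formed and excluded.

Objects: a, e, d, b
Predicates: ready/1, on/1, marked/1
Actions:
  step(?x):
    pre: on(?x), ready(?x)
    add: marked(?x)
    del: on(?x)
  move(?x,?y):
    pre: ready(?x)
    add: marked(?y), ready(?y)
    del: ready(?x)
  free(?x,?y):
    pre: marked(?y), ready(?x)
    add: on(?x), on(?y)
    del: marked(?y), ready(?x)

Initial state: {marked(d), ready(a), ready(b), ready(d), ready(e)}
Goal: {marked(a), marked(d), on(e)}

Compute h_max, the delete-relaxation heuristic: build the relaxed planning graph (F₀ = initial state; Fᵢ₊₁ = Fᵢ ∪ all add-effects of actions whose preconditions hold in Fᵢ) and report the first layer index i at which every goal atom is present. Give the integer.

F0 = init (5 atoms)
F1 = F0 ∪ {marked(a), marked(b), marked(e), on(a), on(b), on(d), on(e)}  (12 atoms)
goal ⊆ F1  ⇒  h_max = 1

1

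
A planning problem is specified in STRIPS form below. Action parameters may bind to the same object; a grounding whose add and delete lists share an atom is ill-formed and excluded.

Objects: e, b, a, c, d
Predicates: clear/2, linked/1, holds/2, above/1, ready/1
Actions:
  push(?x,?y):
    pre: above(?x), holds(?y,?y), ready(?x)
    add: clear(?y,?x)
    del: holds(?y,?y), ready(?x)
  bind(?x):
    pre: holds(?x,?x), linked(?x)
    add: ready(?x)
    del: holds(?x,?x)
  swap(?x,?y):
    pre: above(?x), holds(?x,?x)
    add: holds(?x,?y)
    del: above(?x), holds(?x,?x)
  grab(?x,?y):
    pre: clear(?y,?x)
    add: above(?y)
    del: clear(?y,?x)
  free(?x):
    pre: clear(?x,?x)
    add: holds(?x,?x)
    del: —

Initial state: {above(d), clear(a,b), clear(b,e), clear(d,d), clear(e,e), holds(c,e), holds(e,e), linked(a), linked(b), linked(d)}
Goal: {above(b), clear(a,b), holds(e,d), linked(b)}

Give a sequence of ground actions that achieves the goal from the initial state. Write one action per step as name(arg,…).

1. grab(e,e)  →  {above(d), above(e), clear(a,b), clear(b,e), clear(d,d), holds(c,e), holds(e,e), linked(a), linked(b), linked(d)}
2. swap(e,d)  →  {above(d), clear(a,b), clear(b,e), clear(d,d), holds(c,e), holds(e,d), linked(a), linked(b), linked(d)}
3. grab(e,b)  →  {above(b), above(d), clear(a,b), clear(d,d), holds(c,e), holds(e,d), linked(a), linked(b), linked(d)}

grab(e,e); swap(e,d); grab(e,b)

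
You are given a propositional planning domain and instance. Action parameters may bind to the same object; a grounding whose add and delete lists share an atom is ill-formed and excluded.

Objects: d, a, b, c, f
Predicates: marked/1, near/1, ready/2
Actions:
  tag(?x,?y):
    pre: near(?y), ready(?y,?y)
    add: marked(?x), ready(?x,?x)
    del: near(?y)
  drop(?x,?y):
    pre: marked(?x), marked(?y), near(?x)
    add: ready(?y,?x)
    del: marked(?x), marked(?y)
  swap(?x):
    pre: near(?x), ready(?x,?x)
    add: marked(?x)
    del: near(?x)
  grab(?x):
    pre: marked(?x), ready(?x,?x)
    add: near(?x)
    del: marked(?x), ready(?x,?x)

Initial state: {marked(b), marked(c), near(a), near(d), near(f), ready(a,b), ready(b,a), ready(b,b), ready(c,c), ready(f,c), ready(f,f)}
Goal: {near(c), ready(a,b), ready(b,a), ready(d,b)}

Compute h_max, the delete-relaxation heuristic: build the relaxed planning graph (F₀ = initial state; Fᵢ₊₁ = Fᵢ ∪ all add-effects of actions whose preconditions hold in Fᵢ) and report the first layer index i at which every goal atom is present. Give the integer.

2

F0 = init (11 atoms)
F1 = F0 ∪ {marked(a), marked(d), marked(f), near(b), near(c), ready(a,a), ready(d,d)}  (18 atoms)
F2 = F1 ∪ {ready(a,c), ready(a,d), ready(a,f), ready(b,c), ready(b,d), ready(b,f), ready(c,a), ready(c,b), ready(c,d), ready(c,f), ready(d,a), ready(d,b), ready(d,c), ready(d,f), ready(f,a), ready(f,b), ready(f,d)}  (35 atoms)
goal ⊆ F2  ⇒  h_max = 2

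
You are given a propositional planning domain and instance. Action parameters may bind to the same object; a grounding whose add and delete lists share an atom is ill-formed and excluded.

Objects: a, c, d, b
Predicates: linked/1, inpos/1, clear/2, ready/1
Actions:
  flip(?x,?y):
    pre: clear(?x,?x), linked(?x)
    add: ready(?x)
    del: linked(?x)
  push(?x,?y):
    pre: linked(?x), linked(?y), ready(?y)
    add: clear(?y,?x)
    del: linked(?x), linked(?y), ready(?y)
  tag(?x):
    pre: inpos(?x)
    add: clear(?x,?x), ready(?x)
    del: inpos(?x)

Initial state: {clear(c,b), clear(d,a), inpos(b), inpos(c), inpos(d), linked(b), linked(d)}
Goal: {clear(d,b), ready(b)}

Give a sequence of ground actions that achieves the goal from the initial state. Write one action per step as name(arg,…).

tag(d); push(b,d); tag(b)

1. tag(d)  →  {clear(c,b), clear(d,a), clear(d,d), inpos(b), inpos(c), linked(b), linked(d), ready(d)}
2. push(b,d)  →  {clear(c,b), clear(d,a), clear(d,b), clear(d,d), inpos(b), inpos(c)}
3. tag(b)  →  {clear(b,b), clear(c,b), clear(d,a), clear(d,b), clear(d,d), inpos(c), ready(b)}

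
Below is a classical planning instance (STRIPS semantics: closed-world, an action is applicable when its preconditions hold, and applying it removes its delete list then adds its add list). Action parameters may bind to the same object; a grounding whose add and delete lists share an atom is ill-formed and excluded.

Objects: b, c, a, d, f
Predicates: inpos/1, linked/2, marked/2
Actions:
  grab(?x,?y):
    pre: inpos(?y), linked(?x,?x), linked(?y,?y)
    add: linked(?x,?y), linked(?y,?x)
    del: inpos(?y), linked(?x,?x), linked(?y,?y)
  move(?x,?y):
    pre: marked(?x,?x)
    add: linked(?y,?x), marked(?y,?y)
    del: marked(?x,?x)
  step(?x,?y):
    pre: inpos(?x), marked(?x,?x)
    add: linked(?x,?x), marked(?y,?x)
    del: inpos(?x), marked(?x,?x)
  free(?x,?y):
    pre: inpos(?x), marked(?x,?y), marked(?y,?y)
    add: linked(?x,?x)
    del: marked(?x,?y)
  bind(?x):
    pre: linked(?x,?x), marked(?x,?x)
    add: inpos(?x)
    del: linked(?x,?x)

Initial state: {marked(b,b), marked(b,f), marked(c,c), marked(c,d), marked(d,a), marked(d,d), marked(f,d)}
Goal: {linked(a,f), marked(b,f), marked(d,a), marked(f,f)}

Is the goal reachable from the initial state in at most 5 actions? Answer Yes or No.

Yes

1. move(b,f)  →  {linked(f,b), marked(b,f), marked(c,c), marked(c,d), marked(d,a), marked(d,d), marked(f,d), marked(f,f)}
2. move(f,a)  →  {linked(a,f), linked(f,b), marked(a,a), marked(b,f), marked(c,c), marked(c,d), marked(d,a), marked(d,d), marked(f,d)}
3. move(c,f)  →  {linked(a,f), linked(f,b), linked(f,c), marked(a,a), marked(b,f), marked(c,d), marked(d,a), marked(d,d), marked(f,d), marked(f,f)}
optimal plan length = 3; 3 ≤ 5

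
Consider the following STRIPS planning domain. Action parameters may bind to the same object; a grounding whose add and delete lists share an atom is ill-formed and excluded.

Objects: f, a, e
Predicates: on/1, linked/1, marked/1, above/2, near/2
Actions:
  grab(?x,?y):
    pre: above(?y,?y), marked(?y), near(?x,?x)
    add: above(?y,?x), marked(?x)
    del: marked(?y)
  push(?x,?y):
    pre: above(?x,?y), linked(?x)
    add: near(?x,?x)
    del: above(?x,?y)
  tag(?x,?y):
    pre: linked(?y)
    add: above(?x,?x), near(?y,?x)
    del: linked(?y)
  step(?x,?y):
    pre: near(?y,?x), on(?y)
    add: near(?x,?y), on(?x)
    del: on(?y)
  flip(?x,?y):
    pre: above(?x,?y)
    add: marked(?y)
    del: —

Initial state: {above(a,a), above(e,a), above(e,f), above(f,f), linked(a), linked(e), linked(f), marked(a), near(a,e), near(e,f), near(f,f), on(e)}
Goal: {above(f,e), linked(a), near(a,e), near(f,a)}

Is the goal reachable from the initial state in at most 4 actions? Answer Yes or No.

Yes

1. grab(f,a)  →  {above(a,a), above(a,f), above(e,a), above(e,f), above(f,f), linked(a), linked(e), linked(f), marked(f), near(a,e), near(e,f), near(f,f), on(e)}
2. push(e,f)  →  {above(a,a), above(a,f), above(e,a), above(f,f), linked(a), linked(e), linked(f), marked(f), near(a,e), near(e,e), near(e,f), near(f,f), on(e)}
3. grab(e,f)  →  {above(a,a), above(a,f), above(e,a), above(f,e), above(f,f), linked(a), linked(e), linked(f), marked(e), near(a,e), near(e,e), near(e,f), near(f,f), on(e)}
4. tag(a,f)  →  {above(a,a), above(a,f), above(e,a), above(f,e), above(f,f), linked(a), linked(e), marked(e), near(a,e), near(e,e), near(e,f), near(f,a), near(f,f), on(e)}
optimal plan length = 4; 4 ≤ 4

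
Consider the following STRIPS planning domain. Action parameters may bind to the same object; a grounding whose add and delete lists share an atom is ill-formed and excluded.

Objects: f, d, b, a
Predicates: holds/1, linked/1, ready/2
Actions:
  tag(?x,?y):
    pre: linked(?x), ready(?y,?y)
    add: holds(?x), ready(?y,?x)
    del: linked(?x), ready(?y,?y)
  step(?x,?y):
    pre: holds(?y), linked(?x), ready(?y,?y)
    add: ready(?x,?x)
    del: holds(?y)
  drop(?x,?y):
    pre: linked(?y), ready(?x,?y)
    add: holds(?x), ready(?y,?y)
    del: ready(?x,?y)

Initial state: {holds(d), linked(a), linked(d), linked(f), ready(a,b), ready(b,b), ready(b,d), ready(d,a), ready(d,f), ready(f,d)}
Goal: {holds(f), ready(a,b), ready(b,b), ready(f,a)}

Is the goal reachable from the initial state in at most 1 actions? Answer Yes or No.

1. drop(f,d)  →  {holds(d), holds(f), linked(a), linked(d), linked(f), ready(a,b), ready(b,b), ready(b,d), ready(d,a), ready(d,d), ready(d,f)}
2. step(f,d)  →  {holds(f), linked(a), linked(d), linked(f), ready(a,b), ready(b,b), ready(b,d), ready(d,a), ready(d,d), ready(d,f), ready(f,f)}
3. tag(a,f)  →  {holds(a), holds(f), linked(d), linked(f), ready(a,b), ready(b,b), ready(b,d), ready(d,a), ready(d,d), ready(d,f), ready(f,a)}
optimal plan length = 3; 3 > 1

No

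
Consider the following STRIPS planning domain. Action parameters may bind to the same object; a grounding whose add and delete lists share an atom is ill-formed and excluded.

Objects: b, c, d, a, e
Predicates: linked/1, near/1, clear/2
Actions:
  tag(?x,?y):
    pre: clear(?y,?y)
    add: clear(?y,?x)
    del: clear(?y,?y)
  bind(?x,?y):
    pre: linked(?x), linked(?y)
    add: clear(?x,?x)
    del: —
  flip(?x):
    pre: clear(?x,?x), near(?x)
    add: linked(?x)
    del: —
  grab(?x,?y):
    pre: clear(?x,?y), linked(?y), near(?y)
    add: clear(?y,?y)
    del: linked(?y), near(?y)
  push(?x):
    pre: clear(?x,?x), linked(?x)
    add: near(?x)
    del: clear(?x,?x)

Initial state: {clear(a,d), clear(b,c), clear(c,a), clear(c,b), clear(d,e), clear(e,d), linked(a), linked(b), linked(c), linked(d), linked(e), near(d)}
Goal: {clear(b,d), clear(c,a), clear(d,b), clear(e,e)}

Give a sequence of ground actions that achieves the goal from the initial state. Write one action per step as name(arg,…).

1. bind(b,b)  →  {clear(a,d), clear(b,b), clear(b,c), clear(c,a), clear(c,b), clear(d,e), clear(e,d), linked(a), linked(b), linked(c), linked(d), linked(e), near(d)}
2. tag(d,b)  →  {clear(a,d), clear(b,c), clear(b,d), clear(c,a), clear(c,b), clear(d,e), clear(e,d), linked(a), linked(b), linked(c), linked(d), linked(e), near(d)}
3. bind(d,b)  →  {clear(a,d), clear(b,c), clear(b,d), clear(c,a), clear(c,b), clear(d,d), clear(d,e), clear(e,d), linked(a), linked(b), linked(c), linked(d), linked(e), near(d)}
4. tag(b,d)  →  {clear(a,d), clear(b,c), clear(b,d), clear(c,a), clear(c,b), clear(d,b), clear(d,e), clear(e,d), linked(a), linked(b), linked(c), linked(d), linked(e), near(d)}
5. bind(e,b)  →  {clear(a,d), clear(b,c), clear(b,d), clear(c,a), clear(c,b), clear(d,b), clear(d,e), clear(e,d), clear(e,e), linked(a), linked(b), linked(c), linked(d), linked(e), near(d)}

bind(b,b); tag(d,b); bind(d,b); tag(b,d); bind(e,b)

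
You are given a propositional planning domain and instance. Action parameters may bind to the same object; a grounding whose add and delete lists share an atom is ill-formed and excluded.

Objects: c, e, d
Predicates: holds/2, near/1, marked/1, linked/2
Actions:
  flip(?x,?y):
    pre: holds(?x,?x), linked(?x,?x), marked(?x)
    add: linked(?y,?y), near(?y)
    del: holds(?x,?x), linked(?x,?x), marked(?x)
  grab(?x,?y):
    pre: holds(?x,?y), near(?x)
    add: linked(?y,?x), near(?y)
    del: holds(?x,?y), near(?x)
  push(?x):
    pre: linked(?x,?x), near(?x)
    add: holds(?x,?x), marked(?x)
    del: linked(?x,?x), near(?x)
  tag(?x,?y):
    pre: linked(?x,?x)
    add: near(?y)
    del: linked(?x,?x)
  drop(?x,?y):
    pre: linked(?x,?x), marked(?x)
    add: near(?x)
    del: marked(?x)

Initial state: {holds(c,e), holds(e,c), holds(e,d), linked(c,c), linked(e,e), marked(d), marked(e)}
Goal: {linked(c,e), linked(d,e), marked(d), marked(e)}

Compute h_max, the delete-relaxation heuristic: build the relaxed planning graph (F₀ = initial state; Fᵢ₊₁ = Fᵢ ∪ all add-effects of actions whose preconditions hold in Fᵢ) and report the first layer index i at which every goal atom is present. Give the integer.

2

F0 = init (7 atoms)
F1 = F0 ∪ {near(c), near(d), near(e)}  (10 atoms)
F2 = F1 ∪ {holds(c,c), holds(e,e), linked(c,e), linked(d,e), linked(e,c), marked(c)}  (16 atoms)
goal ⊆ F2  ⇒  h_max = 2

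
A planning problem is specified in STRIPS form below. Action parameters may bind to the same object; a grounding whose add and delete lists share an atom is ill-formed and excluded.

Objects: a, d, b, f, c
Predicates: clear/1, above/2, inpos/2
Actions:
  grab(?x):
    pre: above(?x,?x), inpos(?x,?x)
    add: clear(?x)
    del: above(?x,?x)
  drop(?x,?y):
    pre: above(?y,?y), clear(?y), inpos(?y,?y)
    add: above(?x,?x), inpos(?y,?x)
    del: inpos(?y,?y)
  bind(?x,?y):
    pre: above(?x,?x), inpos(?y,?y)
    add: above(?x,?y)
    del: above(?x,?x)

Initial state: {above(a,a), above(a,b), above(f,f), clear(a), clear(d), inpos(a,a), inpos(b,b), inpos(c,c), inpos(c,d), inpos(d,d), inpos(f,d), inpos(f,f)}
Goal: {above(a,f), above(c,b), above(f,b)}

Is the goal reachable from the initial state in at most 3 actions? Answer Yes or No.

1. drop(c,a)  →  {above(a,a), above(a,b), above(c,c), above(f,f), clear(a), clear(d), inpos(a,c), inpos(b,b), inpos(c,c), inpos(c,d), inpos(d,d), inpos(f,d), inpos(f,f)}
2. bind(a,f)  →  {above(a,b), above(a,f), above(c,c), above(f,f), clear(a), clear(d), inpos(a,c), inpos(b,b), inpos(c,c), inpos(c,d), inpos(d,d), inpos(f,d), inpos(f,f)}
3. bind(f,b)  →  {above(a,b), above(a,f), above(c,c), above(f,b), clear(a), clear(d), inpos(a,c), inpos(b,b), inpos(c,c), inpos(c,d), inpos(d,d), inpos(f,d), inpos(f,f)}
4. bind(c,b)  →  {above(a,b), above(a,f), above(c,b), above(f,b), clear(a), clear(d), inpos(a,c), inpos(b,b), inpos(c,c), inpos(c,d), inpos(d,d), inpos(f,d), inpos(f,f)}
optimal plan length = 4; 4 > 3

No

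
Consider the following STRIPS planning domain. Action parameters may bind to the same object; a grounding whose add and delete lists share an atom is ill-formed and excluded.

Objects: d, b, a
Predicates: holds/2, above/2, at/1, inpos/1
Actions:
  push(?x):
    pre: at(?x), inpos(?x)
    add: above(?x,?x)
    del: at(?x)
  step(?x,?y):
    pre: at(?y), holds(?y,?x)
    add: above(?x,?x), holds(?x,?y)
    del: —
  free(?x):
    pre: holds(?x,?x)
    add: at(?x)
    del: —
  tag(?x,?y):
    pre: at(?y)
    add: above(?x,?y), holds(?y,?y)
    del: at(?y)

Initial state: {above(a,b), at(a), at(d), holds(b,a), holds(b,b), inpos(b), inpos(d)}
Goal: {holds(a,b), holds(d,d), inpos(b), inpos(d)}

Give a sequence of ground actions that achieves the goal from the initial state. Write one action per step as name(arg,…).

free(b); step(a,b); tag(d,d)

1. free(b)  →  {above(a,b), at(a), at(b), at(d), holds(b,a), holds(b,b), inpos(b), inpos(d)}
2. step(a,b)  →  {above(a,a), above(a,b), at(a), at(b), at(d), holds(a,b), holds(b,a), holds(b,b), inpos(b), inpos(d)}
3. tag(d,d)  →  {above(a,a), above(a,b), above(d,d), at(a), at(b), holds(a,b), holds(b,a), holds(b,b), holds(d,d), inpos(b), inpos(d)}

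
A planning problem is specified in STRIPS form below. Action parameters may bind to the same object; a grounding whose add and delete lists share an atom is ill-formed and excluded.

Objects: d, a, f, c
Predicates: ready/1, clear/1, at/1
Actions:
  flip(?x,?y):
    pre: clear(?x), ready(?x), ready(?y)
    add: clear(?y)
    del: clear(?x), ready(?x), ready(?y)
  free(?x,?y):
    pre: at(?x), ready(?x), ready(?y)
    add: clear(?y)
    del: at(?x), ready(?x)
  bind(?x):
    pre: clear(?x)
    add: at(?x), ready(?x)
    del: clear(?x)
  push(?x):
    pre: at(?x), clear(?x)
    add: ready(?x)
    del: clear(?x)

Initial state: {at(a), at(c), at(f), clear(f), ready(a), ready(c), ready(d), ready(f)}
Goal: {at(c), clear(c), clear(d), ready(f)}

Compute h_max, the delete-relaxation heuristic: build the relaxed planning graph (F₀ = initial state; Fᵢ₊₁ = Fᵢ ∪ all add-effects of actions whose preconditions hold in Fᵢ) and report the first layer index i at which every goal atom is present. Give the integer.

F0 = init (8 atoms)
F1 = F0 ∪ {clear(a), clear(c), clear(d)}  (11 atoms)
goal ⊆ F1  ⇒  h_max = 1

1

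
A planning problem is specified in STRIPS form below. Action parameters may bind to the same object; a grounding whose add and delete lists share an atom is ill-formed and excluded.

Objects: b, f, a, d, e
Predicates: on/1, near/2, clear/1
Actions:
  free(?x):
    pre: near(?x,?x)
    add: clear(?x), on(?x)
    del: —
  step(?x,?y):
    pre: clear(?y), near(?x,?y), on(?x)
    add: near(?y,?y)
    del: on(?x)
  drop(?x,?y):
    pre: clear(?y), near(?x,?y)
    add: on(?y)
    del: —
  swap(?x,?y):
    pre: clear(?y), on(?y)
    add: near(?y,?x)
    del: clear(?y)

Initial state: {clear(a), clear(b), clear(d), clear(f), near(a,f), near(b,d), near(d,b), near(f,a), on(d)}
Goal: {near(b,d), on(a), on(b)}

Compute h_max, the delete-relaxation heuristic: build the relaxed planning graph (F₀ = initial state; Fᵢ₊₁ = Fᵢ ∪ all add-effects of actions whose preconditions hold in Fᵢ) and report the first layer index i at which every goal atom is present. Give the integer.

F0 = init (9 atoms)
F1 = F0 ∪ {near(b,b), near(d,a), near(d,d), near(d,e), near(d,f), on(a), on(b), on(f)}  (17 atoms)
goal ⊆ F1  ⇒  h_max = 1

1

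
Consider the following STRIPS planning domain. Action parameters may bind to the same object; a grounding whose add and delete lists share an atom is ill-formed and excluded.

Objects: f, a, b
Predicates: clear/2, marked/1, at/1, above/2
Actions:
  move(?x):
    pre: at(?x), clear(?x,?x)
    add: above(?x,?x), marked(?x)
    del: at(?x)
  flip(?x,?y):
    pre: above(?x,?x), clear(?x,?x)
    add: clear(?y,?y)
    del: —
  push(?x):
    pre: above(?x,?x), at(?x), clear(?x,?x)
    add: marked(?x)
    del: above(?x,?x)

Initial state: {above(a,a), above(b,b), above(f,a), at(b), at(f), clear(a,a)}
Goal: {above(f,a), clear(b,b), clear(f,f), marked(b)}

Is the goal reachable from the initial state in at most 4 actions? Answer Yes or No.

1. flip(a,f)  →  {above(a,a), above(b,b), above(f,a), at(b), at(f), clear(a,a), clear(f,f)}
2. flip(a,b)  →  {above(a,a), above(b,b), above(f,a), at(b), at(f), clear(a,a), clear(b,b), clear(f,f)}
3. move(b)  →  {above(a,a), above(b,b), above(f,a), at(f), clear(a,a), clear(b,b), clear(f,f), marked(b)}
optimal plan length = 3; 3 ≤ 4

Yes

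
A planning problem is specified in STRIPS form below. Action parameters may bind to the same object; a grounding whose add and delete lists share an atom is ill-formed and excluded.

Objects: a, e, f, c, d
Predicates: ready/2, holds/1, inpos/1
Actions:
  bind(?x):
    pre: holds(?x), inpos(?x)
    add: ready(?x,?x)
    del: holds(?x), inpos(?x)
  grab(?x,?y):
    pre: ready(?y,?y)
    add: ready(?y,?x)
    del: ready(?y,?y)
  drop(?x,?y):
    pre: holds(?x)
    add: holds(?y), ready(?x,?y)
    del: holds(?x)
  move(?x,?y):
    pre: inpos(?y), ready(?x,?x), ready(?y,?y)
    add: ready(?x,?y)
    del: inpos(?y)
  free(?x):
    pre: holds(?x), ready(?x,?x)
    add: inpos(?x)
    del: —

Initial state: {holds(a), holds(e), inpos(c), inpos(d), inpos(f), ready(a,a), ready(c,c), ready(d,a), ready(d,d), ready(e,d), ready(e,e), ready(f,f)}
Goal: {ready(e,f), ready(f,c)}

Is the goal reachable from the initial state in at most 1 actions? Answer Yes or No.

1. grab(f,e)  →  {holds(a), holds(e), inpos(c), inpos(d), inpos(f), ready(a,a), ready(c,c), ready(d,a), ready(d,d), ready(e,d), ready(e,f), ready(f,f)}
2. grab(c,f)  →  {holds(a), holds(e), inpos(c), inpos(d), inpos(f), ready(a,a), ready(c,c), ready(d,a), ready(d,d), ready(e,d), ready(e,f), ready(f,c)}
optimal plan length = 2; 2 > 1

No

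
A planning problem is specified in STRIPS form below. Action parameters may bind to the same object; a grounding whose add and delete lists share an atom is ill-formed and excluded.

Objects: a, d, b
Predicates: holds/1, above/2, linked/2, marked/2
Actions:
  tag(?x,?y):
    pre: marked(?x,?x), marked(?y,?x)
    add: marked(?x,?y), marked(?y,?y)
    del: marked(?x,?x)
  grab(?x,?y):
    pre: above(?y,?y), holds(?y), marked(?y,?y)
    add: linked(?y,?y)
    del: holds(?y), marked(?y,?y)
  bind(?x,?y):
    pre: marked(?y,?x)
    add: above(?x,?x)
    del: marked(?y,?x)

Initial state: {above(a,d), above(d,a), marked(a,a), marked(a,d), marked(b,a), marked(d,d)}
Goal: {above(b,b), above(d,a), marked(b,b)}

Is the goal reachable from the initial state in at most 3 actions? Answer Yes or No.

1. tag(a,b)  →  {above(a,d), above(d,a), marked(a,b), marked(a,d), marked(b,a), marked(b,b), marked(d,d)}
2. bind(b,a)  →  {above(a,d), above(b,b), above(d,a), marked(a,d), marked(b,a), marked(b,b), marked(d,d)}
optimal plan length = 2; 2 ≤ 3

Yes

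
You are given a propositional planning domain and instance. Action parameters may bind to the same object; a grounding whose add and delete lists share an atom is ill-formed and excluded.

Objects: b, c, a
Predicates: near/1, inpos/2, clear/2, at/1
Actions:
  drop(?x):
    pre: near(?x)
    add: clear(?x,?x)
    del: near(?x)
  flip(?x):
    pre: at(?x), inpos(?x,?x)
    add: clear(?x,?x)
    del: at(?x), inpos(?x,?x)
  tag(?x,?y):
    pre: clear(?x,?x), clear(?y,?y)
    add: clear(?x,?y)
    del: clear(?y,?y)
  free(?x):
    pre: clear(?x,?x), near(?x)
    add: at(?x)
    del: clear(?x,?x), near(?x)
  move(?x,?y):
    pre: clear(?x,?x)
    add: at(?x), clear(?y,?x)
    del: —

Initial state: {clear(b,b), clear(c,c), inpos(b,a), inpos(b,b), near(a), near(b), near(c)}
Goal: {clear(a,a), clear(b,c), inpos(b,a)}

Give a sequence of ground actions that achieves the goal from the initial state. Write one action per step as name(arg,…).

drop(a); tag(b,c)

1. drop(a)  →  {clear(a,a), clear(b,b), clear(c,c), inpos(b,a), inpos(b,b), near(b), near(c)}
2. tag(b,c)  →  {clear(a,a), clear(b,b), clear(b,c), inpos(b,a), inpos(b,b), near(b), near(c)}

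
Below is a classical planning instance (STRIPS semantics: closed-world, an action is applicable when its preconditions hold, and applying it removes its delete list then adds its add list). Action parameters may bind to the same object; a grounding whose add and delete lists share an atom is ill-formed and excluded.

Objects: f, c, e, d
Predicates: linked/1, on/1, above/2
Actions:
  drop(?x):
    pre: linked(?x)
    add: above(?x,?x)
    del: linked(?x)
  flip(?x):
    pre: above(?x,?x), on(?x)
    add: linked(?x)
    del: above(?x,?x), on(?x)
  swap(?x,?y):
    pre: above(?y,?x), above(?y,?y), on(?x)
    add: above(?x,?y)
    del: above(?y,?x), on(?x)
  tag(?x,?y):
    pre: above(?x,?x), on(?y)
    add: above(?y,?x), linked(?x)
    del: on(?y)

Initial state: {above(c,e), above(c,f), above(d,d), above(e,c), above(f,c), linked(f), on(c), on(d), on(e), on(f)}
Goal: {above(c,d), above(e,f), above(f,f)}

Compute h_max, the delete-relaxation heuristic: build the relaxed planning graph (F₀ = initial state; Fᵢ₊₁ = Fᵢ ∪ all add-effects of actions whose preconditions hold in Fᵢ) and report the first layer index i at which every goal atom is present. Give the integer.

F0 = init (10 atoms)
F1 = F0 ∪ {above(c,d), above(e,d), above(f,d), above(f,f), linked(d)}  (15 atoms)
F2 = F1 ∪ {above(d,f), above(e,f)}  (17 atoms)
goal ⊆ F2  ⇒  h_max = 2

2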